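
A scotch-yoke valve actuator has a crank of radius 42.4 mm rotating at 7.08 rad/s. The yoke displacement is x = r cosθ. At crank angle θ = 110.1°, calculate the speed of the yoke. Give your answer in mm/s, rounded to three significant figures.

282

ω = 7.08 rad/s
x = r cosθ ⇒ ẋ = −rω sinθ.
|v| = rω|sinθ| = 0.0424·7.08·|sin 110.1°| = 0.28191 m/s = 281.91 mm/s.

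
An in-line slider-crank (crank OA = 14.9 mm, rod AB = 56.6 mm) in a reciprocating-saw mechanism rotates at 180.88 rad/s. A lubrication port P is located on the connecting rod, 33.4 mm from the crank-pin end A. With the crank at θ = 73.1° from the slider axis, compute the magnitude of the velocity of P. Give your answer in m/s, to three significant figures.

2.72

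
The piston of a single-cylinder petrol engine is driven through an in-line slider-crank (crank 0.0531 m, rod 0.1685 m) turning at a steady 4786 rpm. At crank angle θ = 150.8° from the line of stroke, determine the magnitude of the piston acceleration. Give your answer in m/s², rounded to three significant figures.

9340

ω = 2π·4786/60 = 501.2 rad/s
x(θ) = r cosθ + √(L² − r² sin²θ); with ω constant, a = ω²·d²x/dθ².
d²x/dθ² = −r cosθ − r²(cos2θ)/√u − r⁴ sin²2θ/(4u^{3/2}),  u = L² − r² sin²θ = 0.0277212 m².
Substituting r = 0.0531 m, L = 0.1685 m, θ = 150.8°: d²x/dθ² = +0.037166 m.
a = ω²·d²x/dθ² = (501.2)²·(+0.037166) = +9335.8 m/s²;  |a| = 9335.8 m/s².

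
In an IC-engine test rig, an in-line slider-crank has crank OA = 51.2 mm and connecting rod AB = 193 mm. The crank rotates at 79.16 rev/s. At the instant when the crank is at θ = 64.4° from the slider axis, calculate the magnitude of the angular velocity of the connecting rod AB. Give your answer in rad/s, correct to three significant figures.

ω = 497.4 rad/s (converted from 79.16 rev/s).
The rod makes angle φ with the slider axis where L sinφ = r sinθ; differentiating, L cosφ·φ̇ = r ω cosθ.
L cosφ = √(L² − r² sin²θ) = 0.1874 m.
|ω_rod| = r ω |cosθ| / √(L² − r² sin²θ) = 0.0512·497.4·0.43209/0.1874 = 58.717 rad/s.

58.7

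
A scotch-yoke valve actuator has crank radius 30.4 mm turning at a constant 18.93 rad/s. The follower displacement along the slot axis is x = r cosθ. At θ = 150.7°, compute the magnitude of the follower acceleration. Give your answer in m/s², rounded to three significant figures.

ω = 18.93 rad/s
x = r cosθ ⇒ ẍ = −rω² cosθ (ω constant).
|a| = rω²|cosθ| = 0.0304·(18.93)²·|cos 150.7°| = 9.5 m/s².

9.50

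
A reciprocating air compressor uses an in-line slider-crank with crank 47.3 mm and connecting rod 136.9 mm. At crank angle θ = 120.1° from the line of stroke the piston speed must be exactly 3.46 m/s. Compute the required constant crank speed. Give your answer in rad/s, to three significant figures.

103

For an in-line slider-crank, |v_piston| = rω|sinθ|·[1 + r cosθ/√(L² − r² sin²θ)].
With r = 0.0473 m, L = 0.1369 m, θ = 120.1°: the bracketed kinematic factor |dx/dθ| = 0.033491 m.
ω = v/|dx/dθ| = 3.46/0.033491 = 103.31 rad/s.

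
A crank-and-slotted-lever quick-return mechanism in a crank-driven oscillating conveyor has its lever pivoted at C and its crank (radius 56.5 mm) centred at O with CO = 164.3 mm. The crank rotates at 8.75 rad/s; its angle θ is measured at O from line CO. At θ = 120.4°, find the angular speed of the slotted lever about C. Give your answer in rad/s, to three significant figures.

ω = 8.75 rad/s
Crank pin A relative to C: A = (d + r cosθ, r sinθ); lever angle φ = atan2(r sinθ, d + r cosθ).
Differentiating tanφ: φ̇ = rω(d cosθ + r)/(d² + r² + 2dr cosθ).
d² + r² + 2dr cosθ = |CA|² = 0.0207918 m²;  d cosθ + r = -0.026641 m.
|ω_lever| = |0.0565·8.75·-0.026641| / 0.0207918 = 0.63346 rad/s.

0.633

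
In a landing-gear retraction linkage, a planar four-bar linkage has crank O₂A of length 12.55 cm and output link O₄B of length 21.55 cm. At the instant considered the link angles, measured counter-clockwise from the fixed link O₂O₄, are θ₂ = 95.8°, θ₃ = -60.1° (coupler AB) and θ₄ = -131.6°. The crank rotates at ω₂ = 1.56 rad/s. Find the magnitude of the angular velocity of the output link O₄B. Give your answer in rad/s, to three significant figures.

0.391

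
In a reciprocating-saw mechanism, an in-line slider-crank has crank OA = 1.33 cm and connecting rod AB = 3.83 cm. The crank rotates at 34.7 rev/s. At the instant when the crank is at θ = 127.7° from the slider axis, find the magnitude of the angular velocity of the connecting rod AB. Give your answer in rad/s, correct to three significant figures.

48.2

ω = 218 rad/s (converted from 34.7 rev/s).
The rod makes angle φ with the slider axis where L sinφ = r sinθ; differentiating, L cosφ·φ̇ = r ω cosθ.
L cosφ = √(L² − r² sin²θ) = 0.036826 m.
|ω_rod| = r ω |cosθ| / √(L² − r² sin²θ) = 0.0133·218·0.61153/0.036826 = 48.153 rad/s.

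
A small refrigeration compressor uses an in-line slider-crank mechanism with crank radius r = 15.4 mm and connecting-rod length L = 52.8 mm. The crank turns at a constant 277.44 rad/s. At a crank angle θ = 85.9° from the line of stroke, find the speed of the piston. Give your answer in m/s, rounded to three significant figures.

4.35

ω = 277.4 rad/s
For an in-line slider-crank, x = r cosθ + √(L² − r² sin²θ), so v = −rω sinθ·[1 + r cosθ/√(L² − r² sin²θ)].
With r = 0.0154 m, L = 0.0528 m, θ = 85.9°: √(L² − r² sin²θ) = 0.050516 m.
v = −0.0154·277.4·0.99744·[1 + 0.0154·0.07150/0.050516] = -4.3545 m/s.
|v| = 4.3545 m/s.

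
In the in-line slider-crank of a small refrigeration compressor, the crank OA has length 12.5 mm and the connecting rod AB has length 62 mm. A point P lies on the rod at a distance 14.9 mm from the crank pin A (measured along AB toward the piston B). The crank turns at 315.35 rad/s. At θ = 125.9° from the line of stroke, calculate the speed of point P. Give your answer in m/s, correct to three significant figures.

3.56

ω = 315.4 rad/s.  Crank-pin speed |V_A| = rω = 3.9419 m/s, perpendicular to OA.
Rod angle: sinφ = −(r/L) sinθ ⇒ φ = -9.399°; ω_rod = −rω cosθ/√(L²−r²sin²θ) = +37.788 rad/s.
V_P = V_A + ω_rod × AP, with AP = 0.0149 m along the rod.
Components: V_Px = −rω sinθ − a·ω_rod·sinφ = -3.1011 m/s;  V_Py = rω cosθ + a·ω_rod·cosφ = -1.7559 m/s.
|V_P| = √(V_Px² + V_Py²) = 3.5637 m/s.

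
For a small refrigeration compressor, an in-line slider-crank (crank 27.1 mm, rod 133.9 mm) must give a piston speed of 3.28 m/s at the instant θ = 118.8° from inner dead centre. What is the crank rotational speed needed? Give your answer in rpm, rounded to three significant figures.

1460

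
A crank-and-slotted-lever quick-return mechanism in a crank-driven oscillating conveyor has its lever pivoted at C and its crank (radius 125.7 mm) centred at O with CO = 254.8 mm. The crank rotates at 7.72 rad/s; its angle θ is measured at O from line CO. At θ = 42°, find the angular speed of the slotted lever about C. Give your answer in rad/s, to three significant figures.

2.38

ω = 7.72 rad/s
Crank pin A relative to C: A = (d + r cosθ, r sinθ); lever angle φ = atan2(r sinθ, d + r cosθ).
Differentiating tanφ: φ̇ = rω(d cosθ + r)/(d² + r² + 2dr cosθ).
d² + r² + 2dr cosθ = |CA|² = 0.128327 m²;  d cosθ + r = +0.31505 m.
|ω_lever| = |0.1257·7.72·+0.31505| / 0.128327 = 2.3824 rad/s.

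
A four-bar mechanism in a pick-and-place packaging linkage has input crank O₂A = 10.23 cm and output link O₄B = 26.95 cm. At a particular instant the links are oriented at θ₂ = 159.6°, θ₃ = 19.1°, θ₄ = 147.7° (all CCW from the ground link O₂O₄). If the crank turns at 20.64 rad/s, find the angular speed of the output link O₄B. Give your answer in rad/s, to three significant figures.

ω₂ = 20.64 rad/s
Differentiating the loop-closure r₂e^{iθ₂}+r₃e^{iθ₃}=r₁+r₄e^{iθ₄} gives r₂ω₂e^{iθ₂}+r₃ω₃e^{iθ₃}=r₄ω₄e^{iθ₄}.
Eliminating the other unknown: ω₄ = r₂ω₂ sin(θ₂−θ₃) / [r₄ sin(θ₄−θ₃)].
Numerator sine = +0.63608; denominator sine = +0.78152.
Result = 0.1023·20.64·(+0.63608) / (0.2695·(+0.78152)) = +6.3767 rad/s; magnitude 6.3767 rad/s.

6.38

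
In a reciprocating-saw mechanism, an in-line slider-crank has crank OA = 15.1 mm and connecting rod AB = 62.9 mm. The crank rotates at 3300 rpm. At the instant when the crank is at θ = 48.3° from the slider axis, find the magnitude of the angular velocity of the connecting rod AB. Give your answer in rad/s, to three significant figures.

ω = 345.6 rad/s (converted from 3300 rpm).
The rod makes angle φ with the slider axis where L sinφ = r sinθ; differentiating, L cosφ·φ̇ = r ω cosθ.
L cosφ = √(L² − r² sin²θ) = 0.061881 m.
|ω_rod| = r ω |cosθ| / √(L² − r² sin²θ) = 0.0151·345.6·0.66523/0.061881 = 56.096 rad/s.

56.1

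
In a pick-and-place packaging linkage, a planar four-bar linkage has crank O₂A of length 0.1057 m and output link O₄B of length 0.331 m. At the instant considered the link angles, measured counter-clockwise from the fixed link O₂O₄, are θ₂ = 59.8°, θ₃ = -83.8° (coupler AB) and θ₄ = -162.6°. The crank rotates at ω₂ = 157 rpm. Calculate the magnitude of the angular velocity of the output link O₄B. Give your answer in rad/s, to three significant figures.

3.18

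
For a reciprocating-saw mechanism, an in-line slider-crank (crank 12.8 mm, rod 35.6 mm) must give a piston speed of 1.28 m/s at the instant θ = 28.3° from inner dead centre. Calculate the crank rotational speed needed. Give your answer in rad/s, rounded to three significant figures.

For an in-line slider-crank, |v_piston| = rω|sinθ|·[1 + r cosθ/√(L² − r² sin²θ)].
With r = 0.0128 m, L = 0.0356 m, θ = 28.3°: the bracketed kinematic factor |dx/dθ| = 0.008018 m.
ω = v/|dx/dθ| = 1.28/0.008018 = 159.64 rad/s.

160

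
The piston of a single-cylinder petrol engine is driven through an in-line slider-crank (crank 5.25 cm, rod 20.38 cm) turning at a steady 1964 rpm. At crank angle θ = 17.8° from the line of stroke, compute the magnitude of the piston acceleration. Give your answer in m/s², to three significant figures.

2580

ω = 2π·1964/60 = 205.7 rad/s
x(θ) = r cosθ + √(L² − r² sin²θ); with ω constant, a = ω²·d²x/dθ².
d²x/dθ² = −r cosθ − r²(cos2θ)/√u − r⁴ sin²2θ/(4u^{3/2}),  u = L² − r² sin²θ = 0.0412769 m².
Substituting r = 0.0525 m, L = 0.2038 m, θ = 17.8°: d²x/dθ² = -0.061094 m.
a = ω²·d²x/dθ² = (205.7)²·(-0.061094) = -2584.3 m/s²;  |a| = 2584.3 m/s².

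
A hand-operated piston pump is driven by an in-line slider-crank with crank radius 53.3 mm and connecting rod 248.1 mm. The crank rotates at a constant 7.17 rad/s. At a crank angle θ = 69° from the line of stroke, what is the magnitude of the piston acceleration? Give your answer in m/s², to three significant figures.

0.539

ω = 7.17 rad/s
x(θ) = r cosθ + √(L² − r² sin²θ); with ω constant, a = ω²·d²x/dθ².
d²x/dθ² = −r cosθ − r²(cos2θ)/√u − r⁴ sin²2θ/(4u^{3/2}),  u = L² − r² sin²θ = 0.0590776 m².
Substituting r = 0.0533 m, L = 0.2481 m, θ = 69°: d²x/dθ² = -0.010478 m.
a = ω²·d²x/dθ² = (7.17)²·(-0.010478) = -0.53866 m/s²;  |a| = 0.53866 m/s².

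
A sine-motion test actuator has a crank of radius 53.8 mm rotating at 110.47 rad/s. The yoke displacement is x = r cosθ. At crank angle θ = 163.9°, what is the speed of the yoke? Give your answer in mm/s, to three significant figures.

ω = 110.5 rad/s
x = r cosθ ⇒ ẋ = −rω sinθ.
|v| = rω|sinθ| = 0.0538·110.5·|sin 163.9°| = 1.6482 m/s = 1648.2 mm/s.

1650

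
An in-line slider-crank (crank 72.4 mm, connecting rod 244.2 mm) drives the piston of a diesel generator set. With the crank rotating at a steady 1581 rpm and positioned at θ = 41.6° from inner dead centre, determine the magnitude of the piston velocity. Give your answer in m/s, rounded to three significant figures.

ω = 2π·1581/60 = 165.6 rad/s
For an in-line slider-crank, x = r cosθ + √(L² − r² sin²θ), so v = −rω sinθ·[1 + r cosθ/√(L² − r² sin²θ)].
With r = 0.0724 m, L = 0.2442 m, θ = 41.6°: √(L² − r² sin²θ) = 0.23942 m.
v = −0.0724·165.6·0.66393·[1 + 0.0724·0.74780/0.23942] = -9.7579 m/s.
|v| = 9.7579 m/s.

9.76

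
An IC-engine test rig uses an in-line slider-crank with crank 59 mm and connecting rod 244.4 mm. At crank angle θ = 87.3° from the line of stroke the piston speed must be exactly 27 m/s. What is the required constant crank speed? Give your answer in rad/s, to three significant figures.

For an in-line slider-crank, |v_piston| = rω|sinθ|·[1 + r cosθ/√(L² − r² sin²θ)].
With r = 0.059 m, L = 0.2444 m, θ = 87.3°: the bracketed kinematic factor |dx/dθ| = 0.059625 m.
ω = v/|dx/dθ| = 27/0.059625 = 452.83 rad/s.

453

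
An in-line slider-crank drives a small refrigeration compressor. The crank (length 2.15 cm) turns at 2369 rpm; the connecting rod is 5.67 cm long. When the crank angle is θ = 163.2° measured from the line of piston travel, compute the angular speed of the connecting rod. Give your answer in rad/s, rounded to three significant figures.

90.6

ω = 248.1 rad/s (converted from 2369 rpm).
The rod makes angle φ with the slider axis where L sinφ = r sinθ; differentiating, L cosφ·φ̇ = r ω cosθ.
L cosφ = √(L² − r² sin²θ) = 0.056358 m.
|ω_rod| = r ω |cosθ| / √(L² − r² sin²θ) = 0.0215·248.1·0.95732/0.056358 = 90.6 rad/s.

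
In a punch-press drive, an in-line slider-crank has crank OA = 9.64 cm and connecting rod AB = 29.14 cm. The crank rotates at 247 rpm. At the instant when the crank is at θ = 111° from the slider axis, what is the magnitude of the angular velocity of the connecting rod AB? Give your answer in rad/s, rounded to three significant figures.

3.22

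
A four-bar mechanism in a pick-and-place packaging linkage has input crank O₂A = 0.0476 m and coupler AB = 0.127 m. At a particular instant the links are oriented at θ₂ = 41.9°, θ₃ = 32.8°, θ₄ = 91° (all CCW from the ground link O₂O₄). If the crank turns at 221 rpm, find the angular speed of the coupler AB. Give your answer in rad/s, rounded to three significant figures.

ω₂ = 23.14 rad/s (from 221 rpm).
Differentiating the loop-closure r₂e^{iθ₂}+r₃e^{iθ₃}=r₁+r₄e^{iθ₄} gives r₂ω₂e^{iθ₂}+r₃ω₃e^{iθ₃}=r₄ω₄e^{iθ₄}.
Eliminating the other unknown: ω₃ = r₂ω₂ sin(θ₄−θ₂) / [r₃ sin(θ₃−θ₄)].
Numerator sine = +0.75585; denominator sine = -0.84989.
Result = 0.0476·23.14·(+0.75585) / (0.127·(-0.84989)) = -7.7143 rad/s; magnitude 7.7143 rad/s.

7.71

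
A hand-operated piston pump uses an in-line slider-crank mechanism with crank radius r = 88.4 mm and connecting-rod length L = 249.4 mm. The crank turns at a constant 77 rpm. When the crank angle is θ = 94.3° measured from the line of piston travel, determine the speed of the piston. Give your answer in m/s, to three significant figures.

0.691

ω = 2π·77/60 = 8.063 rad/s
For an in-line slider-crank, x = r cosθ + √(L² − r² sin²θ), so v = −rω sinθ·[1 + r cosθ/√(L² − r² sin²θ)].
With r = 0.0884 m, L = 0.2494 m, θ = 94.3°: √(L² − r² sin²θ) = 0.2333 m.
v = −0.0884·8.063·0.99719·[1 + 0.0884·-0.07498/0.2333] = -0.69061 m/s.
|v| = 0.69061 m/s.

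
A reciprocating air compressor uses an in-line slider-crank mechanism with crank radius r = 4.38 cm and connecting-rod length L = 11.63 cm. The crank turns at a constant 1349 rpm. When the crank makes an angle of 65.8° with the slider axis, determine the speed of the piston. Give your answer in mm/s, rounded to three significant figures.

ω = 2π·1349/60 = 141.3 rad/s
For an in-line slider-crank, x = r cosθ + √(L² − r² sin²θ), so v = −rω sinθ·[1 + r cosθ/√(L² − r² sin²θ)].
With r = 0.0438 m, L = 0.1163 m, θ = 65.8°: √(L² − r² sin²θ) = 0.10922 m.
v = −0.0438·141.3·0.91212·[1 + 0.0438·0.40992/0.10922] = -6.5715 m/s.
|v| = 6.5715 m/s = 6571.5 mm/s.

6570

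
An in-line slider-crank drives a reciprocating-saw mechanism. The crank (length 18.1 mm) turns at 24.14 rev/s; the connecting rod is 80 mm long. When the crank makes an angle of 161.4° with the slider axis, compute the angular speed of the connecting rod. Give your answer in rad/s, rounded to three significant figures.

ω = 151.7 rad/s (converted from 24.14 rev/s).
The rod makes angle φ with the slider axis where L sinφ = r sinθ; differentiating, L cosφ·φ̇ = r ω cosθ.
L cosφ = √(L² − r² sin²θ) = 0.079791 m.
|ω_rod| = r ω |cosθ| / √(L² − r² sin²θ) = 0.0181·151.7·0.94777/0.079791 = 32.609 rad/s.

32.6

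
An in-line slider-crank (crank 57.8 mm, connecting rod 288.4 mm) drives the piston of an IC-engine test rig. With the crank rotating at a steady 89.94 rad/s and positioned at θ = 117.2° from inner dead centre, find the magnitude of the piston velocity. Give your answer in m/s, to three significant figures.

ω = 89.94 rad/s
For an in-line slider-crank, x = r cosθ + √(L² − r² sin²θ), so v = −rω sinθ·[1 + r cosθ/√(L² − r² sin²θ)].
With r = 0.0578 m, L = 0.2884 m, θ = 117.2°: √(L² − r² sin²θ) = 0.28378 m.
v = −0.0578·89.94·0.88942·[1 + 0.0578·-0.45710/0.28378] = -4.1932 m/s.
|v| = 4.1932 m/s.

4.19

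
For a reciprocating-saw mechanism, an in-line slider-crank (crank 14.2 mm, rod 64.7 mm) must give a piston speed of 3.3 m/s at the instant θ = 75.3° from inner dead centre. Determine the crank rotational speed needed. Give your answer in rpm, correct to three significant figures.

2170

For an in-line slider-crank, |v_piston| = rω|sinθ|·[1 + r cosθ/√(L² − r² sin²θ)].
With r = 0.0142 m, L = 0.0647 m, θ = 75.3°: the bracketed kinematic factor |dx/dθ| = 0.014518 m.
ω = v/|dx/dθ| = 3.3/0.014518 = 227.3 rad/s.
N = 60ω/(2π) = 2170.6 rpm.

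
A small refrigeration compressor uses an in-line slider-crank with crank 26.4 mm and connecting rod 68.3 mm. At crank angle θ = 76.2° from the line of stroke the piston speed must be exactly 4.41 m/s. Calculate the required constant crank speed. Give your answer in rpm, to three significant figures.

1490

For an in-line slider-crank, |v_piston| = rω|sinθ|·[1 + r cosθ/√(L² − r² sin²θ)].
With r = 0.0264 m, L = 0.0683 m, θ = 76.2°: the bracketed kinematic factor |dx/dθ| = 0.028188 m.
ω = v/|dx/dθ| = 4.41/0.028188 = 156.45 rad/s.
N = 60ω/(2π) = 1494 rpm.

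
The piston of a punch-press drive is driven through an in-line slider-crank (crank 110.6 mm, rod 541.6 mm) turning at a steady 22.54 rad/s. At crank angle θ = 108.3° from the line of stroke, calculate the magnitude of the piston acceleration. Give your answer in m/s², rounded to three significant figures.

ω = 22.54 rad/s
x(θ) = r cosθ + √(L² − r² sin²θ); with ω constant, a = ω²·d²x/dθ².
d²x/dθ² = −r cosθ − r²(cos2θ)/√u − r⁴ sin²2θ/(4u^{3/2}),  u = L² − r² sin²θ = 0.282304 m².
Substituting r = 0.1106 m, L = 0.5416 m, θ = 108.3°: d²x/dθ² = +0.053122 m.
a = ω²·d²x/dθ² = (22.54)²·(+0.053122) = +26.989 m/s²;  |a| = 26.989 m/s².

27.0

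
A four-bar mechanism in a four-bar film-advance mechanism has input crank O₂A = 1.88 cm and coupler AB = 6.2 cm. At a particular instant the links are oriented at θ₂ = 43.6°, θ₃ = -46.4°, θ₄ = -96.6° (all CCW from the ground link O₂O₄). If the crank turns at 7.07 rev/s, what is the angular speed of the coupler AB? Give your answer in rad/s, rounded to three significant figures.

11.2

ω₂ = 44.42 rad/s (from 7.07 rev/s).
Differentiating the loop-closure r₂e^{iθ₂}+r₃e^{iθ₃}=r₁+r₄e^{iθ₄} gives r₂ω₂e^{iθ₂}+r₃ω₃e^{iθ₃}=r₄ω₄e^{iθ₄}.
Eliminating the other unknown: ω₃ = r₂ω₂ sin(θ₄−θ₂) / [r₃ sin(θ₃−θ₄)].
Numerator sine = -0.64011; denominator sine = +0.76828.
Result = 0.0188·44.42·(-0.64011) / (0.062·(+0.76828)) = -11.223 rad/s; magnitude 11.223 rad/s.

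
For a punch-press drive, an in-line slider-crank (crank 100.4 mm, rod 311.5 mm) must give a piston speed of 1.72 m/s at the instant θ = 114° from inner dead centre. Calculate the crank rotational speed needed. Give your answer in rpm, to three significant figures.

For an in-line slider-crank, |v_piston| = rω|sinθ|·[1 + r cosθ/√(L² − r² sin²θ)].
With r = 0.1004 m, L = 0.3115 m, θ = 114°: the bracketed kinematic factor |dx/dθ| = 0.079138 m.
ω = v/|dx/dθ| = 1.72/0.079138 = 21.734 rad/s.
N = 60ω/(2π) = 207.55 rpm.

208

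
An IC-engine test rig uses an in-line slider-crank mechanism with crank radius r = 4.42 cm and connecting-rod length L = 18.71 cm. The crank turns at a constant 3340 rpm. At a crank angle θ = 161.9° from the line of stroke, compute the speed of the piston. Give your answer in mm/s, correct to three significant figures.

ω = 2π·3340/60 = 349.8 rad/s
For an in-line slider-crank, x = r cosθ + √(L² − r² sin²θ), so v = −rω sinθ·[1 + r cosθ/√(L² − r² sin²θ)].
With r = 0.0442 m, L = 0.1871 m, θ = 161.9°: √(L² − r² sin²θ) = 0.1866 m.
v = −0.0442·349.8·0.31068·[1 + 0.0442·-0.95052/0.1866] = -3.7215 m/s.
|v| = 3.7215 m/s = 3721.5 mm/s.

3720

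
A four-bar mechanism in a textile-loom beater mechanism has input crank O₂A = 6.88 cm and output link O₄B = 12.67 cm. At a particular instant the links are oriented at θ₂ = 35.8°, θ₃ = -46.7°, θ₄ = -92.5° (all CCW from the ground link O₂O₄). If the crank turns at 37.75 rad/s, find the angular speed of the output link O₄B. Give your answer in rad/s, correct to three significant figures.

ω₂ = 37.75 rad/s
Differentiating the loop-closure r₂e^{iθ₂}+r₃e^{iθ₃}=r₁+r₄e^{iθ₄} gives r₂ω₂e^{iθ₂}+r₃ω₃e^{iθ₃}=r₄ω₄e^{iθ₄}.
Eliminating the other unknown: ω₄ = r₂ω₂ sin(θ₂−θ₃) / [r₄ sin(θ₄−θ₃)].
Numerator sine = +0.99144; denominator sine = -0.71691.
Result = 0.0688·37.75·(+0.99144) / (0.1267·(-0.71691)) = -28.349 rad/s; magnitude 28.349 rad/s.

28.3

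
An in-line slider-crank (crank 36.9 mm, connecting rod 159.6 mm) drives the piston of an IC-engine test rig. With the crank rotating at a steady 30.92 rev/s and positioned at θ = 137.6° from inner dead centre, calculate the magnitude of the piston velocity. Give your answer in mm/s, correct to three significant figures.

ω = 2π·30.9 = 194.3 rad/s
For an in-line slider-crank, x = r cosθ + √(L² − r² sin²θ), so v = −rω sinθ·[1 + r cosθ/√(L² − r² sin²θ)].
With r = 0.0369 m, L = 0.1596 m, θ = 137.6°: √(L² − r² sin²θ) = 0.15765 m.
v = −0.0369·194.3·0.67430·[1 + 0.0369·-0.73846/0.15765] = -3.9984 m/s.
|v| = 3.9984 m/s = 3998.4 mm/s.

4000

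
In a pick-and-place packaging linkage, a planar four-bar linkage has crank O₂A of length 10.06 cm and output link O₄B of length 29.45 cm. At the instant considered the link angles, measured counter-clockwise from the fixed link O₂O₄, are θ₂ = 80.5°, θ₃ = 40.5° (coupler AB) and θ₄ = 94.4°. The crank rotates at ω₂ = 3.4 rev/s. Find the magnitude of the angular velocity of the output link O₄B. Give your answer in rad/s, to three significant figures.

ω₂ = 21.36 rad/s (from 3.4 rev/s).
Differentiating the loop-closure r₂e^{iθ₂}+r₃e^{iθ₃}=r₁+r₄e^{iθ₄} gives r₂ω₂e^{iθ₂}+r₃ω₃e^{iθ₃}=r₄ω₄e^{iθ₄}.
Eliminating the other unknown: ω₄ = r₂ω₂ sin(θ₂−θ₃) / [r₄ sin(θ₄−θ₃)].
Numerator sine = +0.64279; denominator sine = +0.80799.
Result = 0.1006·21.36·(+0.64279) / (0.2945·(+0.80799)) = +5.8054 rad/s; magnitude 5.8054 rad/s.

5.81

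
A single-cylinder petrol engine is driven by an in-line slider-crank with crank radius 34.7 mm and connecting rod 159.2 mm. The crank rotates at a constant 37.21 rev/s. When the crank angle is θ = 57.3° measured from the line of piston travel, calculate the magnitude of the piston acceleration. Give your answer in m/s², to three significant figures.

ω = 2π·37.2 = 233.8 rad/s
x(θ) = r cosθ + √(L² − r² sin²θ); with ω constant, a = ω²·d²x/dθ².
d²x/dθ² = −r cosθ − r²(cos2θ)/√u − r⁴ sin²2θ/(4u^{3/2}),  u = L² − r² sin²θ = 0.024492 m².
Substituting r = 0.0347 m, L = 0.1592 m, θ = 57.3°: d²x/dθ² = -0.015622 m.
a = ω²·d²x/dθ² = (233.8)²·(-0.015622) = -853.9 m/s²;  |a| = 853.9 m/s².

854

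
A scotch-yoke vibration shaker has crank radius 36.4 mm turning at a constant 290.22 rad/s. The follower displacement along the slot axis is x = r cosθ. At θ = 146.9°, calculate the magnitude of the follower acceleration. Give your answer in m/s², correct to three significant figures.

ω = 290.2 rad/s
x = r cosθ ⇒ ẍ = −rω² cosθ (ω constant).
|a| = rω²|cosθ| = 0.0364·(290.2)²·|cos 146.9°| = 2568.4 m/s².

2570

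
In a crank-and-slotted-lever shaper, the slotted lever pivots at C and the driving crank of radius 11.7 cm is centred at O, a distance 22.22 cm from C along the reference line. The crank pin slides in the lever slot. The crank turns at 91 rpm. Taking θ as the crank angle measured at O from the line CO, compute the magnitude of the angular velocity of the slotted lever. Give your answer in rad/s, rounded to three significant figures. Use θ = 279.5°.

2.39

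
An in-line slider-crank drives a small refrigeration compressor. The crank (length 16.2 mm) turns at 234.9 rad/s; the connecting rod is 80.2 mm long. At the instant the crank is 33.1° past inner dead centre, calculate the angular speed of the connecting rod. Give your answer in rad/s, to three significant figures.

ω = 234.9 rad/s
The rod makes angle φ with the slider axis where L sinφ = r sinθ; differentiating, L cosφ·φ̇ = r ω cosθ.
L cosφ = √(L² − r² sin²θ) = 0.079711 m.
|ω_rod| = r ω |cosθ| / √(L² − r² sin²θ) = 0.0162·234.9·0.83772/0.079711 = 39.993 rad/s.

40.0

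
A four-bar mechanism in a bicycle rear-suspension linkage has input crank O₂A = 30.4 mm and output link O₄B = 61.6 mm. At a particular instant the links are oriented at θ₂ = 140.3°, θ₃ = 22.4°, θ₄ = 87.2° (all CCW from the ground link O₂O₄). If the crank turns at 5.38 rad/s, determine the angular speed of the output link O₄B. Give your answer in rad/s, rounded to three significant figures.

2.59

ω₂ = 5.38 rad/s
Differentiating the loop-closure r₂e^{iθ₂}+r₃e^{iθ₃}=r₁+r₄e^{iθ₄} gives r₂ω₂e^{iθ₂}+r₃ω₃e^{iθ₃}=r₄ω₄e^{iθ₄}.
Eliminating the other unknown: ω₄ = r₂ω₂ sin(θ₂−θ₃) / [r₄ sin(θ₄−θ₃)].
Numerator sine = +0.88377; denominator sine = +0.90483.
Result = 0.0304·5.38·(+0.88377) / (0.0616·(+0.90483)) = +2.5933 rad/s; magnitude 2.5933 rad/s.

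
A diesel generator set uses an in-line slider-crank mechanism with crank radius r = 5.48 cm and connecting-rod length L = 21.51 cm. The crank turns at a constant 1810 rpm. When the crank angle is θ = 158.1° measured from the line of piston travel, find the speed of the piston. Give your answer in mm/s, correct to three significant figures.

2950

ω = 2π·1810/60 = 189.5 rad/s
For an in-line slider-crank, x = r cosθ + √(L² − r² sin²θ), so v = −rω sinθ·[1 + r cosθ/√(L² − r² sin²θ)].
With r = 0.0548 m, L = 0.2151 m, θ = 158.1°: √(L² − r² sin²θ) = 0.21413 m.
v = −0.0548·189.5·0.37299·[1 + 0.0548·-0.92784/0.21413] = -2.9543 m/s.
|v| = 2.9543 m/s = 2954.3 mm/s.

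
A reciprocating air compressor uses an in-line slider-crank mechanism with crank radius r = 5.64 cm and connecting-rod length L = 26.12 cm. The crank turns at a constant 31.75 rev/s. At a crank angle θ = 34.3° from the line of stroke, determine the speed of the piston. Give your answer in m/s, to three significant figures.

ω = 2π·31.8 = 199.5 rad/s
For an in-line slider-crank, x = r cosθ + √(L² − r² sin²θ), so v = −rω sinθ·[1 + r cosθ/√(L² − r² sin²θ)].
With r = 0.0564 m, L = 0.2612 m, θ = 34.3°: √(L² − r² sin²θ) = 0.25926 m.
v = −0.0564·199.5·0.56353·[1 + 0.0564·0.82610/0.25926] = -7.4798 m/s.
|v| = 7.4798 m/s.

7.48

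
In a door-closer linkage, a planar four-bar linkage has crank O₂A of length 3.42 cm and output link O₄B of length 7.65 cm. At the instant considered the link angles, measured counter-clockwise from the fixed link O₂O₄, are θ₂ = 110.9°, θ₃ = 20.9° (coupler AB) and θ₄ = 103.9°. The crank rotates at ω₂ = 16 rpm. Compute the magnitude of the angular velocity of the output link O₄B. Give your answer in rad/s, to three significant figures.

0.755

ω₂ = 1.676 rad/s (from 16 rpm).
Differentiating the loop-closure r₂e^{iθ₂}+r₃e^{iθ₃}=r₁+r₄e^{iθ₄} gives r₂ω₂e^{iθ₂}+r₃ω₃e^{iθ₃}=r₄ω₄e^{iθ₄}.
Eliminating the other unknown: ω₄ = r₂ω₂ sin(θ₂−θ₃) / [r₄ sin(θ₄−θ₃)].
Numerator sine = +1.00000; denominator sine = +0.99255.
Result = 0.0342·1.676·(+1.00000) / (0.0765·(+0.99255)) = +0.75468 rad/s; magnitude 0.75468 rad/s.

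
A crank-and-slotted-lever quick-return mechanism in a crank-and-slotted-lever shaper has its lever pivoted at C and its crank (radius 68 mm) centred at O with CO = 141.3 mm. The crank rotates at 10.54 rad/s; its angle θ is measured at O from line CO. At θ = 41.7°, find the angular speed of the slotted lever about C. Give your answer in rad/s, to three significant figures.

3.19

ω = 10.54 rad/s
Crank pin A relative to C: A = (d + r cosθ, r sinθ); lever angle φ = atan2(r sinθ, d + r cosθ).
Differentiating tanφ: φ̇ = rω(d cosθ + r)/(d² + r² + 2dr cosθ).
d² + r² + 2dr cosθ = |CA|² = 0.0389377 m²;  d cosθ + r = +0.1735 m.
|ω_lever| = |0.068·10.54·+0.1735| / 0.0389377 = 3.1936 rad/s.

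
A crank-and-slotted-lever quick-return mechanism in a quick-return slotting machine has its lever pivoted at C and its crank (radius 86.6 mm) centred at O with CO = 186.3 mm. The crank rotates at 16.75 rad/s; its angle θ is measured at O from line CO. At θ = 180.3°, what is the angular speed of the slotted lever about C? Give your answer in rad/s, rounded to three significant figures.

14.5

ω = 16.75 rad/s
Crank pin A relative to C: A = (d + r cosθ, r sinθ); lever angle φ = atan2(r sinθ, d + r cosθ).
Differentiating tanφ: φ̇ = rω(d cosθ + r)/(d² + r² + 2dr cosθ).
d² + r² + 2dr cosθ = |CA|² = 0.00994053 m²;  d cosθ + r = -0.099697 m.
|ω_lever| = |0.0866·16.75·-0.099697| / 0.00994053 = 14.548 rad/s.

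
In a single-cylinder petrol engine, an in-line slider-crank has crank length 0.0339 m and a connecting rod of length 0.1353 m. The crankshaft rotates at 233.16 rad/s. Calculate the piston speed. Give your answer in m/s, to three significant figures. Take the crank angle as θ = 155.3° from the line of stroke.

2.55

ω = 233.2 rad/s
For an in-line slider-crank, x = r cosθ + √(L² − r² sin²θ), so v = −rω sinθ·[1 + r cosθ/√(L² − r² sin²θ)].
With r = 0.0339 m, L = 0.1353 m, θ = 155.3°: √(L² − r² sin²θ) = 0.13456 m.
v = −0.0339·233.2·0.41787·[1 + 0.0339·-0.90851/0.13456] = -2.5469 m/s.
|v| = 2.5469 m/s.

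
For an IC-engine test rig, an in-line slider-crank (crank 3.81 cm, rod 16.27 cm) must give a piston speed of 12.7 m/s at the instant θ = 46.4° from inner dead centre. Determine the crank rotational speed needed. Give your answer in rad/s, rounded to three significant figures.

For an in-line slider-crank, |v_piston| = rω|sinθ|·[1 + r cosθ/√(L² − r² sin²θ)].
With r = 0.0381 m, L = 0.1627 m, θ = 46.4°: the bracketed kinematic factor |dx/dθ| = 0.032112 m.
ω = v/|dx/dθ| = 12.7/0.032112 = 395.49 rad/s.

395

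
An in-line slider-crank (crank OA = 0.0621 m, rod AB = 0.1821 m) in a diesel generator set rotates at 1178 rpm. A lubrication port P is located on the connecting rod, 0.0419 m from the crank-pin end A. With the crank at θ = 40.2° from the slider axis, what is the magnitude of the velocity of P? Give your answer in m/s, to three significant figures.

ω = 123.4 rad/s.  Crank-pin speed |V_A| = rω = 7.6606 m/s, perpendicular to OA.
Rod angle: sinφ = −(r/L) sinθ ⇒ φ = -12.716°; ω_rod = −rω cosθ/√(L²−r²sin²θ) = -32.94 rad/s.
V_P = V_A + ω_rod × AP, with AP = 0.0419 m along the rod.
Components: V_Px = −rω sinθ − a·ω_rod·sinφ = -5.2484 m/s;  V_Py = rω cosθ + a·ω_rod·cosφ = +4.5049 m/s.
|V_P| = √(V_Px² + V_Py²) = 6.9166 m/s.

6.92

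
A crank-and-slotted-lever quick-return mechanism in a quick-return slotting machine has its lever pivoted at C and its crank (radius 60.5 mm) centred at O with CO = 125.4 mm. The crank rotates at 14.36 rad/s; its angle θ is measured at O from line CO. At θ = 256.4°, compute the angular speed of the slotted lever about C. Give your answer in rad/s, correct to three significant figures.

ω = 14.36 rad/s
Crank pin A relative to C: A = (d + r cosθ, r sinθ); lever angle φ = atan2(r sinθ, d + r cosθ).
Differentiating tanφ: φ̇ = rω(d cosθ + r)/(d² + r² + 2dr cosθ).
d² + r² + 2dr cosθ = |CA|² = 0.0158175 m²;  d cosθ + r = +0.031013 m.
|ω_lever| = |0.0605·14.36·+0.031013| / 0.0158175 = 1.7034 rad/s.

1.70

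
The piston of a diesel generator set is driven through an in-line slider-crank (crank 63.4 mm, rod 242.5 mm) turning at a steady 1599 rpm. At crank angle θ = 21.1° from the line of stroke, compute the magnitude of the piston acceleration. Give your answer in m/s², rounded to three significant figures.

ω = 2π·1599/60 = 167.4 rad/s
x(θ) = r cosθ + √(L² − r² sin²θ); with ω constant, a = ω²·d²x/dθ².
d²x/dθ² = −r cosθ − r²(cos2θ)/√u − r⁴ sin²2θ/(4u^{3/2}),  u = L² − r² sin²θ = 0.0582853 m².
Substituting r = 0.0634 m, L = 0.2425 m, θ = 21.1°: d²x/dθ² = -0.071613 m.
a = ω²·d²x/dθ² = (167.4)²·(-0.071613) = -2007.9 m/s²;  |a| = 2007.9 m/s².

2010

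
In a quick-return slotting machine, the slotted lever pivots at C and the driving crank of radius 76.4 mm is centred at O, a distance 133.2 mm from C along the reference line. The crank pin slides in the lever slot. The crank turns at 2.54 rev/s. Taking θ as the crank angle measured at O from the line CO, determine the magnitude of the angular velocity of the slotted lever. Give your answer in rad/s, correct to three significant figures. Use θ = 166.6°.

17.2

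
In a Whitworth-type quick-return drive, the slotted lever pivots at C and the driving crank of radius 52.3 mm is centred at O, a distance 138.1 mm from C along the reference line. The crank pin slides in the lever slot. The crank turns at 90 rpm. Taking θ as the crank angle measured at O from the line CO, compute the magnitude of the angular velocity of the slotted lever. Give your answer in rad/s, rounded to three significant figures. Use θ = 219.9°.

ω = 9.425 rad/s (from 90 rpm).
Crank pin A relative to C: A = (d + r cosθ, r sinθ); lever angle φ = atan2(r sinθ, d + r cosθ).
Differentiating tanφ: φ̇ = rω(d cosθ + r)/(d² + r² + 2dr cosθ).
d² + r² + 2dr cosθ = |CA|² = 0.010725 m²;  d cosθ + r = -0.053646 m.
|ω_lever| = |0.0523·9.425·-0.053646| / 0.010725 = 2.4655 rad/s.

2.47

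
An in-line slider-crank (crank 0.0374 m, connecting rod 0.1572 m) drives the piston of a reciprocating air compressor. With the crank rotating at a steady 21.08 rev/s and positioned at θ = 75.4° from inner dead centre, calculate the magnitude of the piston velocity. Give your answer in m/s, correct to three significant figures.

ω = 2π·21.1 = 132.4 rad/s
For an in-line slider-crank, x = r cosθ + √(L² − r² sin²θ), so v = −rω sinθ·[1 + r cosθ/√(L² − r² sin²θ)].
With r = 0.0374 m, L = 0.1572 m, θ = 75.4°: √(L² − r² sin²θ) = 0.15298 m.
v = −0.0374·132.4·0.96771·[1 + 0.0374·0.25207/0.15298] = -5.0891 m/s.
|v| = 5.0891 m/s.

5.09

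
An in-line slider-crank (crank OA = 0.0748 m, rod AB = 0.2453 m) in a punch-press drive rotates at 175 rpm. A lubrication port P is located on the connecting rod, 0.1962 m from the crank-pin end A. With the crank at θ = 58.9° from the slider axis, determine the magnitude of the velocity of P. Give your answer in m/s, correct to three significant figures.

1.33

ω = 18.33 rad/s.  Crank-pin speed |V_A| = rω = 1.3708 m/s, perpendicular to OA.
Rod angle: sinφ = −(r/L) sinθ ⇒ φ = -15.136°; ω_rod = −rω cosθ/√(L²−r²sin²θ) = -2.9902 rad/s.
V_P = V_A + ω_rod × AP, with AP = 0.1962 m along the rod.
Components: V_Px = −rω sinθ − a·ω_rod·sinφ = -1.3269 m/s;  V_Py = rω cosθ + a·ω_rod·cosφ = +0.14173 m/s.
|V_P| = √(V_Px² + V_Py²) = 1.3345 m/s.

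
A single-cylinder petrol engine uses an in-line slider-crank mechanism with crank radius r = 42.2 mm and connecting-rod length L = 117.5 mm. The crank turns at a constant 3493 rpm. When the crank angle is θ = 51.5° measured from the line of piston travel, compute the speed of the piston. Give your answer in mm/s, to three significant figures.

ω = 2π·3493/60 = 365.8 rad/s
For an in-line slider-crank, x = r cosθ + √(L² − r² sin²θ), so v = −rω sinθ·[1 + r cosθ/√(L² − r² sin²θ)].
With r = 0.0422 m, L = 0.1175 m, θ = 51.5°: √(L² − r² sin²θ) = 0.11276 m.
v = −0.0422·365.8·0.78261·[1 + 0.0422·0.62251/0.11276] = -14.895 m/s.
|v| = 14.895 m/s = 14895 mm/s.

14900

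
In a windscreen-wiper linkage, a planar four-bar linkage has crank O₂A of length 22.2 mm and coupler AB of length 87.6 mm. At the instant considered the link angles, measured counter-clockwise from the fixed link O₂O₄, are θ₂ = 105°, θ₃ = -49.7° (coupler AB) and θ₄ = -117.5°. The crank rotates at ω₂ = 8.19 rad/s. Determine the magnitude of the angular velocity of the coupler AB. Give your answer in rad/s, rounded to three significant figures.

1.51

ω₂ = 8.19 rad/s
Differentiating the loop-closure r₂e^{iθ₂}+r₃e^{iθ₃}=r₁+r₄e^{iθ₄} gives r₂ω₂e^{iθ₂}+r₃ω₃e^{iθ₃}=r₄ω₄e^{iθ₄}.
Eliminating the other unknown: ω₃ = r₂ω₂ sin(θ₄−θ₂) / [r₃ sin(θ₃−θ₄)].
Numerator sine = +0.67559; denominator sine = +0.92587.
Result = 0.0222·8.19·(+0.67559) / (0.0876·(+0.92587)) = +1.5145 rad/s; magnitude 1.5145 rad/s.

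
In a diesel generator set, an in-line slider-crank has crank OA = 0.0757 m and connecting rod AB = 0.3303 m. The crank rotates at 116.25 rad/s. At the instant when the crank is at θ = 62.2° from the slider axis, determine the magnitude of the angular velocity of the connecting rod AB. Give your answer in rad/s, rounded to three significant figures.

ω = 116.2 rad/s
The rod makes angle φ with the slider axis where L sinφ = r sinθ; differentiating, L cosφ·φ̇ = r ω cosθ.
L cosφ = √(L² − r² sin²θ) = 0.32344 m.
|ω_rod| = r ω |cosθ| / √(L² − r² sin²θ) = 0.0757·116.2·0.46639/0.32344 = 12.689 rad/s.

12.7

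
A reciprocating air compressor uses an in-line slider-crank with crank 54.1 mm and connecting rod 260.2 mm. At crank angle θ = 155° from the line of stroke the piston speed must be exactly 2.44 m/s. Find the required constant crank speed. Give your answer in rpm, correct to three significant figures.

For an in-line slider-crank, |v_piston| = rω|sinθ|·[1 + r cosθ/√(L² − r² sin²θ)].
With r = 0.0541 m, L = 0.2602 m, θ = 155°: the bracketed kinematic factor |dx/dθ| = 0.018539 m.
ω = v/|dx/dθ| = 2.44/0.018539 = 131.62 rad/s.
N = 60ω/(2π) = 1256.9 rpm.

1260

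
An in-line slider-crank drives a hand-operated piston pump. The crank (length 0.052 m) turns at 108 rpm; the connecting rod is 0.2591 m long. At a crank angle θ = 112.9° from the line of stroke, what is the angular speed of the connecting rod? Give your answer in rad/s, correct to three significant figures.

ω = 11.31 rad/s (converted from 108 rpm).
The rod makes angle φ with the slider axis where L sinφ = r sinθ; differentiating, L cosφ·φ̇ = r ω cosθ.
L cosφ = √(L² − r² sin²θ) = 0.25463 m.
|ω_rod| = r ω |cosθ| / √(L² − r² sin²θ) = 0.052·11.31·0.38912/0.25463 = 0.89873 rad/s.

0.899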